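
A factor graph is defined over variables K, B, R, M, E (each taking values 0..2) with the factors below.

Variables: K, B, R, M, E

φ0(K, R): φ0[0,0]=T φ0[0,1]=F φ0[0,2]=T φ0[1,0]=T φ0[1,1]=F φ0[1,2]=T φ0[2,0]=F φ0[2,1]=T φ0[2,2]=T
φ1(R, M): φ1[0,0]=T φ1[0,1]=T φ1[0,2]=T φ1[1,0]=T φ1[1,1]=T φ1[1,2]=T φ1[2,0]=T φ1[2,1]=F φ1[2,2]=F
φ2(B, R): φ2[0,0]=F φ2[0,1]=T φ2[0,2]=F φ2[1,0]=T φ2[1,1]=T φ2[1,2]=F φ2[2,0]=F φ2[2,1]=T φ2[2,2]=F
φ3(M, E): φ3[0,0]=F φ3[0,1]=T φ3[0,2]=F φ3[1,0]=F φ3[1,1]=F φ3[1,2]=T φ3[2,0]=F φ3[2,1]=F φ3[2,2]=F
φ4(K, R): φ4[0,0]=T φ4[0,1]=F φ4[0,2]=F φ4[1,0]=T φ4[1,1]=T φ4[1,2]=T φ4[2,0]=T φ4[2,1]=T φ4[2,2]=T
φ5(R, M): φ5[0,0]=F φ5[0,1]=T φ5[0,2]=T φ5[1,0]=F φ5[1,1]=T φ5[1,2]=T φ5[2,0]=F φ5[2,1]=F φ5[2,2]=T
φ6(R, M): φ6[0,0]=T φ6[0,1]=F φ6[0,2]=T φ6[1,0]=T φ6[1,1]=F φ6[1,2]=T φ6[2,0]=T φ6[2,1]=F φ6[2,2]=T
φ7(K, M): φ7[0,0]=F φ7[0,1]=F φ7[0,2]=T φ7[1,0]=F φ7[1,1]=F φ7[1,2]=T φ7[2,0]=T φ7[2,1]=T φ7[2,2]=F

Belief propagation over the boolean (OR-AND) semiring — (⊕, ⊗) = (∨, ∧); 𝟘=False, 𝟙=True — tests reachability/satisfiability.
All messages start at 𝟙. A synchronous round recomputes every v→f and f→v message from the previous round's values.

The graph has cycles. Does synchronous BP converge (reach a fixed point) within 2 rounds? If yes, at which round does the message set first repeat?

NOT CONVERGED within 2 rounds

init: all messages = 𝟙 over 3 values
r1 m[φ0→K] = [T, T, T]
r1 m[φ0→R] = [T, T, T]
r1 m[φ1→R] = [T, T, T]
r1 m[φ1→M] = [T, T, T]
r1 m[φ2→B] = [T, T, T]
r1 m[φ2→R] = [T, T, F]
r1 m[φ3→M] = [T, T, F]
r1 m[φ3→E] = [F, T, T]
r1 m[φ4→K] = [T, T, T]
r1 m[φ4→R] = [T, T, T]
r1 m[φ5→R] = [T, T, T]
r1 m[φ5→M] = [F, T, T]
r1 m[φ6→R] = [T, T, T]
r1 m[φ6→M] = [T, F, T]
r1 m[φ7→K] = [T, T, T]
r1 m[φ7→M] = [T, T, T]
r1 m[K→φ0] = [T, T, T]
r1 m[K→φ4] = [T, T, T]
r1 m[K→φ7] = [T, T, T]
r1 m[B→φ2] = [T, T, T]
r1 m[R→φ0] = [T, T, T]
r1 m[R→φ1] = [T, T, T]
r1 m[R→φ2] = [T, T, T]
r1 m[R→φ4] = [T, T, T]
r1 m[R→φ5] = [T, T, T]
r1 m[R→φ6] = [T, T, T]
r1 m[M→φ1] = [T, T, T]
r1 m[M→φ3] = [T, T, T]
r1 m[M→φ5] = [T, T, T]
r1 m[M→φ6] = [T, T, T]
r1 m[M→φ7] = [T, T, T]
r1 m[E→φ3] = [T, T, T]
r2 m[φ0→K] = [T, T, T]
r2 m[φ0→R] = [T, T, T]
r2 m[φ1→R] = [T, T, T]
r2 m[φ1→M] = [T, T, T]
r2 m[φ2→B] = [T, T, T]
r2 m[φ2→R] = [T, T, F]
r2 m[φ3→M] = [T, T, F]
r2 m[φ3→E] = [F, T, T]
r2 m[φ4→K] = [T, T, T]
r2 m[φ4→R] = [T, T, T]
r2 m[φ5→R] = [T, T, T]
r2 m[φ5→M] = [F, T, T]
r2 m[φ6→R] = [T, T, T]
r2 m[φ6→M] = [T, F, T]
r2 m[φ7→K] = [T, T, T]
r2 m[φ7→M] = [T, T, T]
r2 m[K→φ0] = [T, T, T]
r2 m[K→φ4] = [T, T, T]
r2 m[K→φ7] = [T, T, T]
r2 m[B→φ2] = [T, T, T]
r2 m[R→φ0] = [T, T, F]
r2 m[R→φ1] = [T, T, F]
r2 m[R→φ2] = [T, T, T]
r2 m[R→φ4] = [T, T, F]
r2 m[R→φ5] = [T, T, F]
r2 m[R→φ6] = [T, T, F]
r2 m[M→φ1] = [F, F, F]
r2 m[M→φ3] = [F, F, T]
r2 m[M→φ5] = [T, F, F]
r2 m[M→φ6] = [F, T, F]
r2 m[M→φ7] = [F, F, F]
r2 m[E→φ3] = [T, T, T]
no fixed point within 2 rounds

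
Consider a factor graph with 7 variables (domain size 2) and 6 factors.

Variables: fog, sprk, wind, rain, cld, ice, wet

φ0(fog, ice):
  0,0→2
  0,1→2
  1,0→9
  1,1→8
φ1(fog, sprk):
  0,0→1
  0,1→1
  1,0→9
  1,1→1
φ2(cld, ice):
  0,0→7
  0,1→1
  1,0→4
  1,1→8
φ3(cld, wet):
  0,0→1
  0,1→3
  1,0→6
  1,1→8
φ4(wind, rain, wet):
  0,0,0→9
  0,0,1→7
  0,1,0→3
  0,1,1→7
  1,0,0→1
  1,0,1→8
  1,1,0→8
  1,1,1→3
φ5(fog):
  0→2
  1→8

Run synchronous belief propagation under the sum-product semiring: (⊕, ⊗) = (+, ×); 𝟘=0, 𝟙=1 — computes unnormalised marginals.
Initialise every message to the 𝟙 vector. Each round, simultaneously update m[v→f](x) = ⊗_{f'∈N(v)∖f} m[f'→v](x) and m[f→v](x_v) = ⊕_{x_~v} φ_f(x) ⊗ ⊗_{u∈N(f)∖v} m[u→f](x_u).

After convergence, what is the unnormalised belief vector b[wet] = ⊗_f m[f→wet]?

init: all messages = 𝟙 over 2 values
r1 m[φ0→fog] = [4, 17]
r1 m[φ0→ice] = [11, 10]
r1 m[φ1→fog] = [2, 10]
r1 m[φ1→sprk] = [10, 2]
r1 m[φ2→cld] = [8, 12]
r1 m[φ2→ice] = [11, 9]
r1 m[φ3→cld] = [4, 14]
r1 m[φ3→wet] = [7, 11]
r1 m[φ4→wind] = [26, 20]
r1 m[φ4→rain] = [25, 21]
r1 m[φ4→wet] = [21, 25]
r1 m[φ5→fog] = [2, 8]
r1 m[fog→φ0] = [1, 1]
r1 m[fog→φ1] = [1, 1]
r1 m[fog→φ5] = [1, 1]
r1 m[sprk→φ1] = [1, 1]
r1 m[wind→φ4] = [1, 1]
r1 m[rain→φ4] = [1, 1]
r1 m[cld→φ2] = [1, 1]
r1 m[cld→φ3] = [1, 1]
r1 m[ice→φ0] = [1, 1]
r1 m[ice→φ2] = [1, 1]
r1 m[wet→φ3] = [1, 1]
r1 m[wet→φ4] = [1, 1]
r2 m[φ0→fog] = [4, 17]
r2 m[φ0→ice] = [11, 10]
r2 m[φ1→fog] = [2, 10]
r2 m[φ1→sprk] = [10, 2]
r2 m[φ2→cld] = [8, 12]
r2 m[φ2→ice] = [11, 9]
r2 m[φ3→cld] = [4, 14]
r2 m[φ3→wet] = [7, 11]
r2 m[φ4→wind] = [26, 20]
r2 m[φ4→rain] = [25, 21]
r2 m[φ4→wet] = [21, 25]
r2 m[φ5→fog] = [2, 8]
r2 m[fog→φ0] = [4, 80]
r2 m[fog→φ1] = [8, 136]
r2 m[fog→φ5] = [8, 170]
r2 m[sprk→φ1] = [1, 1]
r2 m[wind→φ4] = [1, 1]
r2 m[rain→φ4] = [1, 1]
r2 m[cld→φ2] = [4, 14]
r2 m[cld→φ3] = [8, 12]
r2 m[ice→φ0] = [11, 9]
r2 m[ice→φ2] = [11, 10]
r2 m[wet→φ3] = [21, 25]
r2 m[wet→φ4] = [7, 11]
r3 m[φ0→fog] = [40, 171]
r3 m[φ0→ice] = [728, 648]
r3 m[φ1→fog] = [2, 10]
r3 m[φ1→sprk] = [1232, 144]
r3 m[φ2→cld] = [87, 124]
r3 m[φ2→ice] = [84, 116]
r3 m[φ3→cld] = [96, 326]
r3 m[φ3→wet] = [80, 120]
r3 m[φ4→wind] = [238, 184]
r3 m[φ4→rain] = [235, 187]
r3 m[φ4→wet] = [21, 25]
r3 m[φ5→fog] = [2, 8]
r3 m[fog→φ0] = [4, 80]
r3 m[fog→φ1] = [8, 136]
r3 m[fog→φ5] = [8, 170]
r3 m[sprk→φ1] = [1, 1]
r3 m[wind→φ4] = [1, 1]
r3 m[rain→φ4] = [1, 1]
r3 m[cld→φ2] = [4, 14]
r3 m[cld→φ3] = [8, 12]
r3 m[ice→φ0] = [11, 9]
r3 m[ice→φ2] = [11, 10]
r3 m[wet→φ3] = [21, 25]
r3 m[wet→φ4] = [7, 11]
r4 m[φ0→fog] = [40, 171]
r4 m[φ0→ice] = [728, 648]
r4 m[φ1→fog] = [2, 10]
r4 m[φ1→sprk] = [1232, 144]
r4 m[φ2→cld] = [87, 124]
r4 m[φ2→ice] = [84, 116]
r4 m[φ3→cld] = [96, 326]
r4 m[φ3→wet] = [80, 120]
r4 m[φ4→wind] = [238, 184]
r4 m[φ4→rain] = [235, 187]
r4 m[φ4→wet] = [21, 25]
r4 m[φ5→fog] = [2, 8]
r4 m[fog→φ0] = [4, 80]
r4 m[fog→φ1] = [80, 1368]
r4 m[fog→φ5] = [80, 1710]
r4 m[sprk→φ1] = [1, 1]
r4 m[wind→φ4] = [1, 1]
r4 m[rain→φ4] = [1, 1]
r4 m[cld→φ2] = [96, 326]
r4 m[cld→φ3] = [87, 124]
r4 m[ice→φ0] = [84, 116]
r4 m[ice→φ2] = [728, 648]
r4 m[wet→φ3] = [21, 25]
r4 m[wet→φ4] = [80, 120]
r5 m[φ0→fog] = [400, 1684]
r5 m[φ0→ice] = [728, 648]
r5 m[φ1→fog] = [2, 10]
r5 m[φ1→sprk] = [12392, 1448]
r5 m[φ2→cld] = [5744, 8096]
r5 m[φ2→ice] = [1976, 2704]
r5 m[φ3→cld] = [96, 326]
r5 m[φ3→wet] = [831, 1253]
r5 m[φ4→wind] = [2640, 2040]
r5 m[φ4→rain] = [2600, 2080]
r5 m[φ4→wet] = [21, 25]
r5 m[φ5→fog] = [2, 8]
r5 m[fog→φ0] = [4, 80]
r5 m[fog→φ1] = [80, 1368]
r5 m[fog→φ5] = [80, 1710]
r5 m[sprk→φ1] = [1, 1]
r5 m[wind→φ4] = [1, 1]
r5 m[rain→φ4] = [1, 1]
r5 m[cld→φ2] = [96, 326]
r5 m[cld→φ3] = [87, 124]
r5 m[ice→φ0] = [84, 116]
r5 m[ice→φ2] = [728, 648]
r5 m[wet→φ3] = [21, 25]
r5 m[wet→φ4] = [80, 120]
r6 m[φ0→fog] = [400, 1684]
r6 m[φ0→ice] = [728, 648]
r6 m[φ1→fog] = [2, 10]
r6 m[φ1→sprk] = [12392, 1448]
r6 m[φ2→cld] = [5744, 8096]
r6 m[φ2→ice] = [1976, 2704]
r6 m[φ3→cld] = [96, 326]
r6 m[φ3→wet] = [831, 1253]
r6 m[φ4→wind] = [2640, 2040]
r6 m[φ4→rain] = [2600, 2080]
r6 m[φ4→wet] = [21, 25]
r6 m[φ5→fog] = [2, 8]
r6 m[fog→φ0] = [4, 80]
r6 m[fog→φ1] = [800, 13472]
r6 m[fog→φ5] = [800, 16840]
r6 m[sprk→φ1] = [1, 1]
r6 m[wind→φ4] = [1, 1]
r6 m[rain→φ4] = [1, 1]
r6 m[cld→φ2] = [96, 326]
r6 m[cld→φ3] = [5744, 8096]
r6 m[ice→φ0] = [1976, 2704]
r6 m[ice→φ2] = [728, 648]
r6 m[wet→φ3] = [21, 25]
r6 m[wet→φ4] = [831, 1253]
r7 m[φ0→fog] = [9360, 39416]
r7 m[φ0→ice] = [728, 648]
r7 m[φ1→fog] = [2, 10]
r7 m[φ1→sprk] = [122048, 14272]
r7 m[φ2→cld] = [5744, 8096]
r7 m[φ2→ice] = [1976, 2704]
r7 m[φ3→cld] = [96, 326]
r7 m[φ3→wet] = [54320, 82000]
r7 m[φ4→wind] = [27514, 21262]
r7 m[φ4→rain] = [27105, 21671]
r7 m[φ4→wet] = [21, 25]
r7 m[φ5→fog] = [2, 8]
r7 m[fog→φ0] = [4, 80]
r7 m[fog→φ1] = [800, 13472]
r7 m[fog→φ5] = [800, 16840]
r7 m[sprk→φ1] = [1, 1]
r7 m[wind→φ4] = [1, 1]
r7 m[rain→φ4] = [1, 1]
r7 m[cld→φ2] = [96, 326]
r7 m[cld→φ3] = [5744, 8096]
r7 m[ice→φ0] = [1976, 2704]
r7 m[ice→φ2] = [728, 648]
r7 m[wet→φ3] = [21, 25]
r7 m[wet→φ4] = [831, 1253]
r8 m[φ0→fog] = [9360, 39416]
r8 m[φ0→ice] = [728, 648]
r8 m[φ1→fog] = [2, 10]
r8 m[φ1→sprk] = [122048, 14272]
r8 m[φ2→cld] = [5744, 8096]
r8 m[φ2→ice] = [1976, 2704]
r8 m[φ3→cld] = [96, 326]
r8 m[φ3→wet] = [54320, 82000]
r8 m[φ4→wind] = [27514, 21262]
r8 m[φ4→rain] = [27105, 21671]
r8 m[φ4→wet] = [21, 25]
r8 m[φ5→fog] = [2, 8]
r8 m[fog→φ0] = [4, 80]
r8 m[fog→φ1] = [18720, 315328]
r8 m[fog→φ5] = [18720, 394160]
r8 m[sprk→φ1] = [1, 1]
r8 m[wind→φ4] = [1, 1]
r8 m[rain→φ4] = [1, 1]
r8 m[cld→φ2] = [96, 326]
r8 m[cld→φ3] = [5744, 8096]
r8 m[ice→φ0] = [1976, 2704]
r8 m[ice→φ2] = [728, 648]
r8 m[wet→φ3] = [21, 25]
r8 m[wet→φ4] = [54320, 82000]
r9 m[φ0→fog] = [9360, 39416]
r9 m[φ0→ice] = [728, 648]
r9 m[φ1→fog] = [2, 10]
r9 m[φ1→sprk] = [2856672, 334048]
r9 m[φ2→cld] = [5744, 8096]
r9 m[φ2→ice] = [1976, 2704]
r9 m[φ3→cld] = [96, 326]
r9 m[φ3→wet] = [54320, 82000]
r9 m[φ4→wind] = [1799840, 1390880]
r9 m[φ4→rain] = [1773200, 1417520]
r9 m[φ4→wet] = [21, 25]
r9 m[φ5→fog] = [2, 8]
r9 m[fog→φ0] = [4, 80]
r9 m[fog→φ1] = [18720, 315328]
r9 m[fog→φ5] = [18720, 394160]
r9 m[sprk→φ1] = [1, 1]
r9 m[wind→φ4] = [1, 1]
r9 m[rain→φ4] = [1, 1]
r9 m[cld→φ2] = [96, 326]
r9 m[cld→φ3] = [5744, 8096]
r9 m[ice→φ0] = [1976, 2704]
r9 m[ice→φ2] = [728, 648]
r9 m[wet→φ3] = [21, 25]
r9 m[wet→φ4] = [54320, 82000]
r10 m[φ0→fog] = [9360, 39416]
r10 m[φ0→ice] = [728, 648]
r10 m[φ1→fog] = [2, 10]
r10 m[φ1→sprk] = [2856672, 334048]
r10 m[φ2→cld] = [5744, 8096]
r10 m[φ2→ice] = [1976, 2704]
r10 m[φ3→cld] = [96, 326]
r10 m[φ3→wet] = [54320, 82000]
r10 m[φ4→wind] = [1799840, 1390880]
r10 m[φ4→rain] = [1773200, 1417520]
r10 m[φ4→wet] = [21, 25]
r10 m[φ5→fog] = [2, 8]
r10 m[fog→φ0] = [4, 80]
r10 m[fog→φ1] = [18720, 315328]
r10 m[fog→φ5] = [18720, 394160]
r10 m[sprk→φ1] = [1, 1]
r10 m[wind→φ4] = [1, 1]
r10 m[rain→φ4] = [1, 1]
r10 m[cld→φ2] = [96, 326]
r10 m[cld→φ3] = [5744, 8096]
r10 m[ice→φ0] = [1976, 2704]
r10 m[ice→φ2] = [728, 648]
r10 m[wet→φ3] = [21, 25]
r10 m[wet→φ4] = [54320, 82000]
fixed point reached at round 10
b[wet] = ⊗ incoming = [1140720, 2050000]

b[wet] = [1140720, 2050000]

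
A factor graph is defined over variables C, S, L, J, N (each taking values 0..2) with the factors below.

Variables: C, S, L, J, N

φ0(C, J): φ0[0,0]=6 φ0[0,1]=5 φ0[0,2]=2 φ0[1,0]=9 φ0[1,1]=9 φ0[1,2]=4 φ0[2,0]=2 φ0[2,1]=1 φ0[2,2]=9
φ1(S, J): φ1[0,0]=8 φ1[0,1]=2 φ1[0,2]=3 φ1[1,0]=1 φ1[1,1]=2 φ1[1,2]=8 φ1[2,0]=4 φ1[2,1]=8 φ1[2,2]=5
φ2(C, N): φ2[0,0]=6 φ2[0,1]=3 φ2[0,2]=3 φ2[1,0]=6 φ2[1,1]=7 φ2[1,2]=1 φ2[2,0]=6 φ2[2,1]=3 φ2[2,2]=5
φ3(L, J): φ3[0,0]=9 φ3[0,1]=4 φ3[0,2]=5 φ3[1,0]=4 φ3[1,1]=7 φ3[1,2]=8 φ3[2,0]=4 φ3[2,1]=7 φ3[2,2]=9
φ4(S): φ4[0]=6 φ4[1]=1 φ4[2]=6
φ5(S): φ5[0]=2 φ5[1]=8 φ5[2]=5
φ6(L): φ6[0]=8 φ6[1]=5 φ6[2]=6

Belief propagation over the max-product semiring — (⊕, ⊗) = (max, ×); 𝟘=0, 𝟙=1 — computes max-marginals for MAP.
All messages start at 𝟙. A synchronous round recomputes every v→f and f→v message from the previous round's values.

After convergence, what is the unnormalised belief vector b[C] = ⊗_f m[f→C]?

init: all messages = 𝟙 over 3 values
r1 m[φ0→C] = [6, 9, 9]
r1 m[φ0→J] = [9, 9, 9]
r1 m[φ1→S] = [8, 8, 8]
r1 m[φ1→J] = [8, 8, 8]
r1 m[φ2→C] = [6, 7, 6]
r1 m[φ2→N] = [6, 7, 5]
r1 m[φ3→L] = [9, 8, 9]
r1 m[φ3→J] = [9, 7, 9]
r1 m[φ4→S] = [6, 1, 6]
r1 m[φ5→S] = [2, 8, 5]
r1 m[φ6→L] = [8, 5, 6]
r1 m[C→φ0] = [1, 1, 1]
r1 m[C→φ2] = [1, 1, 1]
r1 m[S→φ1] = [1, 1, 1]
r1 m[S→φ4] = [1, 1, 1]
r1 m[S→φ5] = [1, 1, 1]
r1 m[L→φ3] = [1, 1, 1]
r1 m[L→φ6] = [1, 1, 1]
r1 m[J→φ0] = [1, 1, 1]
r1 m[J→φ1] = [1, 1, 1]
r1 m[J→φ3] = [1, 1, 1]
r1 m[N→φ2] = [1, 1, 1]
r2 m[φ0→C] = [6, 9, 9]
r2 m[φ0→J] = [9, 9, 9]
r2 m[φ1→S] = [8, 8, 8]
r2 m[φ1→J] = [8, 8, 8]
r2 m[φ2→C] = [6, 7, 6]
r2 m[φ2→N] = [6, 7, 5]
r2 m[φ3→L] = [9, 8, 9]
r2 m[φ3→J] = [9, 7, 9]
r2 m[φ4→S] = [6, 1, 6]
r2 m[φ5→S] = [2, 8, 5]
r2 m[φ6→L] = [8, 5, 6]
r2 m[C→φ0] = [6, 7, 6]
r2 m[C→φ2] = [6, 9, 9]
r2 m[S→φ1] = [12, 8, 30]
r2 m[S→φ4] = [16, 64, 40]
r2 m[S→φ5] = [48, 8, 48]
r2 m[L→φ3] = [8, 5, 6]
r2 m[L→φ6] = [9, 8, 9]
r2 m[J→φ0] = [72, 56, 72]
r2 m[J→φ1] = [81, 63, 81]
r2 m[J→φ3] = [72, 72, 72]
r2 m[N→φ2] = [1, 1, 1]
r3 m[φ0→C] = [432, 648, 648]
r3 m[φ0→J] = [63, 63, 54]
r3 m[φ1→S] = [648, 648, 504]
r3 m[φ1→J] = [120, 240, 150]
r3 m[φ2→C] = [6, 7, 6]
r3 m[φ2→N] = [54, 63, 45]
r3 m[φ3→L] = [648, 576, 648]
r3 m[φ3→J] = [72, 42, 54]
r3 m[φ4→S] = [6, 1, 6]
r3 m[φ5→S] = [2, 8, 5]
r3 m[φ6→L] = [8, 5, 6]
r3 m[C→φ0] = [6, 7, 6]
r3 m[C→φ2] = [6, 9, 9]
r3 m[S→φ1] = [12, 8, 30]
r3 m[S→φ4] = [16, 64, 40]
r3 m[S→φ5] = [48, 8, 48]
r3 m[L→φ3] = [8, 5, 6]
r3 m[L→φ6] = [9, 8, 9]
r3 m[J→φ0] = [72, 56, 72]
r3 m[J→φ1] = [81, 63, 81]
r3 m[J→φ3] = [72, 72, 72]
r3 m[N→φ2] = [1, 1, 1]
r4 m[φ0→C] = [432, 648, 648]
r4 m[φ0→J] = [63, 63, 54]
r4 m[φ1→S] = [648, 648, 504]
r4 m[φ1→J] = [120, 240, 150]
r4 m[φ2→C] = [6, 7, 6]
r4 m[φ2→N] = [54, 63, 45]
r4 m[φ3→L] = [648, 576, 648]
r4 m[φ3→J] = [72, 42, 54]
r4 m[φ4→S] = [6, 1, 6]
r4 m[φ5→S] = [2, 8, 5]
r4 m[φ6→L] = [8, 5, 6]
r4 m[C→φ0] = [6, 7, 6]
r4 m[C→φ2] = [432, 648, 648]
r4 m[S→φ1] = [12, 8, 30]
r4 m[S→φ4] = [1296, 5184, 2520]
r4 m[S→φ5] = [3888, 648, 3024]
r4 m[L→φ3] = [8, 5, 6]
r4 m[L→φ6] = [648, 576, 648]
r4 m[J→φ0] = [8640, 10080, 8100]
r4 m[J→φ1] = [4536, 2646, 2916]
r4 m[J→φ3] = [7560, 15120, 8100]
r4 m[N→φ2] = [1, 1, 1]
r5 m[φ0→C] = [51840, 90720, 72900]
r5 m[φ0→J] = [63, 63, 54]
r5 m[φ1→S] = [36288, 23328, 21168]
r5 m[φ1→J] = [120, 240, 150]
r5 m[φ2→C] = [6, 7, 6]
r5 m[φ2→N] = [3888, 4536, 3240]
r5 m[φ3→L] = [68040, 105840, 105840]
r5 m[φ3→J] = [72, 42, 54]
r5 m[φ4→S] = [6, 1, 6]
r5 m[φ5→S] = [2, 8, 5]
r5 m[φ6→L] = [8, 5, 6]
r5 m[C→φ0] = [6, 7, 6]
r5 m[C→φ2] = [432, 648, 648]
r5 m[S→φ1] = [12, 8, 30]
r5 m[S→φ4] = [1296, 5184, 2520]
r5 m[S→φ5] = [3888, 648, 3024]
r5 m[L→φ3] = [8, 5, 6]
r5 m[L→φ6] = [648, 576, 648]
r5 m[J→φ0] = [8640, 10080, 8100]
r5 m[J→φ1] = [4536, 2646, 2916]
r5 m[J→φ3] = [7560, 15120, 8100]
r5 m[N→φ2] = [1, 1, 1]
r6 m[φ0→C] = [51840, 90720, 72900]
r6 m[φ0→J] = [63, 63, 54]
r6 m[φ1→S] = [36288, 23328, 21168]
r6 m[φ1→J] = [120, 240, 150]
r6 m[φ2→C] = [6, 7, 6]
r6 m[φ2→N] = [3888, 4536, 3240]
r6 m[φ3→L] = [68040, 105840, 105840]
r6 m[φ3→J] = [72, 42, 54]
r6 m[φ4→S] = [6, 1, 6]
r6 m[φ5→S] = [2, 8, 5]
r6 m[φ6→L] = [8, 5, 6]
r6 m[C→φ0] = [6, 7, 6]
r6 m[C→φ2] = [51840, 90720, 72900]
r6 m[S→φ1] = [12, 8, 30]
r6 m[S→φ4] = [72576, 186624, 105840]
r6 m[S→φ5] = [217728, 23328, 127008]
r6 m[L→φ3] = [8, 5, 6]
r6 m[L→φ6] = [68040, 105840, 105840]
r6 m[J→φ0] = [8640, 10080, 8100]
r6 m[J→φ1] = [4536, 2646, 2916]
r6 m[J→φ3] = [7560, 15120, 8100]
r6 m[N→φ2] = [1, 1, 1]
r7 m[φ0→C] = [51840, 90720, 72900]
r7 m[φ0→J] = [63, 63, 54]
r7 m[φ1→S] = [36288, 23328, 21168]
r7 m[φ1→J] = [120, 240, 150]
r7 m[φ2→C] = [6, 7, 6]
r7 m[φ2→N] = [544320, 635040, 364500]
r7 m[φ3→L] = [68040, 105840, 105840]
r7 m[φ3→J] = [72, 42, 54]
r7 m[φ4→S] = [6, 1, 6]
r7 m[φ5→S] = [2, 8, 5]
r7 m[φ6→L] = [8, 5, 6]
r7 m[C→φ0] = [6, 7, 6]
r7 m[C→φ2] = [51840, 90720, 72900]
r7 m[S→φ1] = [12, 8, 30]
r7 m[S→φ4] = [72576, 186624, 105840]
r7 m[S→φ5] = [217728, 23328, 127008]
r7 m[L→φ3] = [8, 5, 6]
r7 m[L→φ6] = [68040, 105840, 105840]
r7 m[J→φ0] = [8640, 10080, 8100]
r7 m[J→φ1] = [4536, 2646, 2916]
r7 m[J→φ3] = [7560, 15120, 8100]
r7 m[N→φ2] = [1, 1, 1]
r8 m[φ0→C] = [51840, 90720, 72900]
r8 m[φ0→J] = [63, 63, 54]
r8 m[φ1→S] = [36288, 23328, 21168]
r8 m[φ1→J] = [120, 240, 150]
r8 m[φ2→C] = [6, 7, 6]
r8 m[φ2→N] = [544320, 635040, 364500]
r8 m[φ3→L] = [68040, 105840, 105840]
r8 m[φ3→J] = [72, 42, 54]
r8 m[φ4→S] = [6, 1, 6]
r8 m[φ5→S] = [2, 8, 5]
r8 m[φ6→L] = [8, 5, 6]
r8 m[C→φ0] = [6, 7, 6]
r8 m[C→φ2] = [51840, 90720, 72900]
r8 m[S→φ1] = [12, 8, 30]
r8 m[S→φ4] = [72576, 186624, 105840]
r8 m[S→φ5] = [217728, 23328, 127008]
r8 m[L→φ3] = [8, 5, 6]
r8 m[L→φ6] = [68040, 105840, 105840]
r8 m[J→φ0] = [8640, 10080, 8100]
r8 m[J→φ1] = [4536, 2646, 2916]
r8 m[J→φ3] = [7560, 15120, 8100]
r8 m[N→φ2] = [1, 1, 1]
fixed point reached at round 8
b[C] = ⊗ incoming = [311040, 635040, 437400]

b[C] = [311040, 635040, 437400]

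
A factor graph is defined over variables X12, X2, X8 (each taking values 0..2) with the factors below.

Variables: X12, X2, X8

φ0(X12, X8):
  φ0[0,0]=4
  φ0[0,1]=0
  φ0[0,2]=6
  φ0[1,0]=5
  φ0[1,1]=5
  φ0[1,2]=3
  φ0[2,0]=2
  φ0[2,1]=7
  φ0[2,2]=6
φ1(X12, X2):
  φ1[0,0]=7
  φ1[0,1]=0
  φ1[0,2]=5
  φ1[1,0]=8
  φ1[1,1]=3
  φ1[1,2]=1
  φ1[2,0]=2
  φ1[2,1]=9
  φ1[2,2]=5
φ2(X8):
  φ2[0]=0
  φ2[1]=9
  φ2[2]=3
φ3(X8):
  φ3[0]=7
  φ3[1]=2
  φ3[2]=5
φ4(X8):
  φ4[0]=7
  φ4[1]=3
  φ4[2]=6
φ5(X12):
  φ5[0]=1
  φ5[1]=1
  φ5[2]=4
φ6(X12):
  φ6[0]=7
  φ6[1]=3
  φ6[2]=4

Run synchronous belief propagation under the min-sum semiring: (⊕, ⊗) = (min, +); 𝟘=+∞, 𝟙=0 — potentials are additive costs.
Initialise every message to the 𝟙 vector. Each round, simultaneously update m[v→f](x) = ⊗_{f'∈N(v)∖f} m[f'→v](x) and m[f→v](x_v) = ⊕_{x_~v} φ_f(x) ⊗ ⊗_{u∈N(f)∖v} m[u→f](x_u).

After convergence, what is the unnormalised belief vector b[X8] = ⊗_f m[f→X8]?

init: all messages = 𝟙 over 3 values
r1 m[φ0→X12] = [0, 3, 2]
r1 m[φ0→X8] = [2, 0, 3]
r1 m[φ1→X12] = [0, 1, 2]
r1 m[φ1→X2] = [2, 0, 1]
r1 m[φ2→X8] = [0, 9, 3]
r1 m[φ3→X8] = [7, 2, 5]
r1 m[φ4→X8] = [7, 3, 6]
r1 m[φ5→X12] = [1, 1, 4]
r1 m[φ6→X12] = [7, 3, 4]
r1 m[X12→φ0] = [0, 0, 0]
r1 m[X12→φ1] = [0, 0, 0]
r1 m[X12→φ5] = [0, 0, 0]
r1 m[X12→φ6] = [0, 0, 0]
r1 m[X2→φ1] = [0, 0, 0]
r1 m[X8→φ0] = [0, 0, 0]
r1 m[X8→φ2] = [0, 0, 0]
r1 m[X8→φ3] = [0, 0, 0]
r1 m[X8→φ4] = [0, 0, 0]
r2 m[φ0→X12] = [0, 3, 2]
r2 m[φ0→X8] = [2, 0, 3]
r2 m[φ1→X12] = [0, 1, 2]
r2 m[φ1→X2] = [2, 0, 1]
r2 m[φ2→X8] = [0, 9, 3]
r2 m[φ3→X8] = [7, 2, 5]
r2 m[φ4→X8] = [7, 3, 6]
r2 m[φ5→X12] = [1, 1, 4]
r2 m[φ6→X12] = [7, 3, 4]
r2 m[X12→φ0] = [8, 5, 10]
r2 m[X12→φ1] = [8, 7, 10]
r2 m[X12→φ5] = [7, 7, 8]
r2 m[X12→φ6] = [1, 5, 8]
r2 m[X2→φ1] = [0, 0, 0]
r2 m[X8→φ0] = [14, 14, 14]
r2 m[X8→φ2] = [16, 5, 14]
r2 m[X8→φ3] = [9, 12, 12]
r2 m[X8→φ4] = [9, 11, 11]
r3 m[φ0→X12] = [14, 17, 16]
r3 m[φ0→X8] = [10, 8, 8]
r3 m[φ1→X12] = [0, 1, 2]
r3 m[φ1→X2] = [12, 8, 8]
r3 m[φ2→X8] = [0, 9, 3]
r3 m[φ3→X8] = [7, 2, 5]
r3 m[φ4→X8] = [7, 3, 6]
r3 m[φ5→X12] = [1, 1, 4]
r3 m[φ6→X12] = [7, 3, 4]
r3 m[X12→φ0] = [8, 5, 10]
r3 m[X12→φ1] = [8, 7, 10]
r3 m[X12→φ5] = [7, 7, 8]
r3 m[X12→φ6] = [1, 5, 8]
r3 m[X2→φ1] = [0, 0, 0]
r3 m[X8→φ0] = [14, 14, 14]
r3 m[X8→φ2] = [16, 5, 14]
r3 m[X8→φ3] = [9, 12, 12]
r3 m[X8→φ4] = [9, 11, 11]
r4 m[φ0→X12] = [14, 17, 16]
r4 m[φ0→X8] = [10, 8, 8]
r4 m[φ1→X12] = [0, 1, 2]
r4 m[φ1→X2] = [12, 8, 8]
r4 m[φ2→X8] = [0, 9, 3]
r4 m[φ3→X8] = [7, 2, 5]
r4 m[φ4→X8] = [7, 3, 6]
r4 m[φ5→X12] = [1, 1, 4]
r4 m[φ6→X12] = [7, 3, 4]
r4 m[X12→φ0] = [8, 5, 10]
r4 m[X12→φ1] = [22, 21, 24]
r4 m[X12→φ5] = [21, 21, 22]
r4 m[X12→φ6] = [15, 19, 22]
r4 m[X2→φ1] = [0, 0, 0]
r4 m[X8→φ0] = [14, 14, 14]
r4 m[X8→φ2] = [24, 13, 19]
r4 m[X8→φ3] = [17, 20, 17]
r4 m[X8→φ4] = [17, 19, 16]
r5 m[φ0→X12] = [14, 17, 16]
r5 m[φ0→X8] = [10, 8, 8]
r5 m[φ1→X12] = [0, 1, 2]
r5 m[φ1→X2] = [26, 22, 22]
r5 m[φ2→X8] = [0, 9, 3]
r5 m[φ3→X8] = [7, 2, 5]
r5 m[φ4→X8] = [7, 3, 6]
r5 m[φ5→X12] = [1, 1, 4]
r5 m[φ6→X12] = [7, 3, 4]
r5 m[X12→φ0] = [8, 5, 10]
r5 m[X12→φ1] = [22, 21, 24]
r5 m[X12→φ5] = [21, 21, 22]
r5 m[X12→φ6] = [15, 19, 22]
r5 m[X2→φ1] = [0, 0, 0]
r5 m[X8→φ0] = [14, 14, 14]
r5 m[X8→φ2] = [24, 13, 19]
r5 m[X8→φ3] = [17, 20, 17]
r5 m[X8→φ4] = [17, 19, 16]
r6 m[φ0→X12] = [14, 17, 16]
r6 m[φ0→X8] = [10, 8, 8]
r6 m[φ1→X12] = [0, 1, 2]
r6 m[φ1→X2] = [26, 22, 22]
r6 m[φ2→X8] = [0, 9, 3]
r6 m[φ3→X8] = [7, 2, 5]
r6 m[φ4→X8] = [7, 3, 6]
r6 m[φ5→X12] = [1, 1, 4]
r6 m[φ6→X12] = [7, 3, 4]
r6 m[X12→φ0] = [8, 5, 10]
r6 m[X12→φ1] = [22, 21, 24]
r6 m[X12→φ5] = [21, 21, 22]
r6 m[X12→φ6] = [15, 19, 22]
r6 m[X2→φ1] = [0, 0, 0]
r6 m[X8→φ0] = [14, 14, 14]
r6 m[X8→φ2] = [24, 13, 19]
r6 m[X8→φ3] = [17, 20, 17]
r6 m[X8→φ4] = [17, 19, 16]
fixed point reached at round 6
b[X8] = ⊗ incoming = [24, 22, 22]

b[X8] = [24, 22, 22]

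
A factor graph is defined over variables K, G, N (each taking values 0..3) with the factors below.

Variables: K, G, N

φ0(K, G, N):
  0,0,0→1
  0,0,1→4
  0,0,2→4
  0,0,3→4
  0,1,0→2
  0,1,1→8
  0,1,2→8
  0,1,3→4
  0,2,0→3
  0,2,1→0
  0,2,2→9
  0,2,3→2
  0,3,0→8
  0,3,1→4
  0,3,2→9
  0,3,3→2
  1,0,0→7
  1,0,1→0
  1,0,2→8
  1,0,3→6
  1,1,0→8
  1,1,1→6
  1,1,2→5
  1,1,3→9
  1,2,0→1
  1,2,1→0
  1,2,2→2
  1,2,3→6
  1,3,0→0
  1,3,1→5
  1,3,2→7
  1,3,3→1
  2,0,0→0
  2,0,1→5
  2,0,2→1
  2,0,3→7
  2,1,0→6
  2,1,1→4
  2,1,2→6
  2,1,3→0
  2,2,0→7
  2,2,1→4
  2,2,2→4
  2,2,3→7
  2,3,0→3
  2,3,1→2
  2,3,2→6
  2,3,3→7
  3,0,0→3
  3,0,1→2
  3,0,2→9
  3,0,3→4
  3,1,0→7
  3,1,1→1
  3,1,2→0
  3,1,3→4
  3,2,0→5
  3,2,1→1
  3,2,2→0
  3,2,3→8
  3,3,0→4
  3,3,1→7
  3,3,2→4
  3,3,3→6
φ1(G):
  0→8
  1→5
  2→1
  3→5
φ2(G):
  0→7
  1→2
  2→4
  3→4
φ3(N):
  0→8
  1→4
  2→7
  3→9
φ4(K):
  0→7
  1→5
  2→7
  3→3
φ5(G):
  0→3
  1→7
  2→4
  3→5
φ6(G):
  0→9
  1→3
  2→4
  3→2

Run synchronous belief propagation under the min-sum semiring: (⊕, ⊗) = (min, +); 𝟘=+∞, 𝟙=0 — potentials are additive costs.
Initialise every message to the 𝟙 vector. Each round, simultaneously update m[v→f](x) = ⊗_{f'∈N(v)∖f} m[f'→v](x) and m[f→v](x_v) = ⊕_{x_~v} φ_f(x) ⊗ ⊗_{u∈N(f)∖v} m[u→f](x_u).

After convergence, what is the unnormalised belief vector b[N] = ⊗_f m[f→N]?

b[N] = [27, 21, 23, 31]

init: all messages = 𝟙 over 4 values
r1 m[φ0→K] = [0, 0, 0, 0]
r1 m[φ0→G] = [0, 0, 0, 0]
r1 m[φ0→N] = [0, 0, 0, 0]
r1 m[φ1→G] = [8, 5, 1, 5]
r1 m[φ2→G] = [7, 2, 4, 4]
r1 m[φ3→N] = [8, 4, 7, 9]
r1 m[φ4→K] = [7, 5, 7, 3]
r1 m[φ5→G] = [3, 7, 4, 5]
r1 m[φ6→G] = [9, 3, 4, 2]
r1 m[K→φ0] = [0, 0, 0, 0]
r1 m[K→φ4] = [0, 0, 0, 0]
r1 m[G→φ0] = [0, 0, 0, 0]
r1 m[G→φ1] = [0, 0, 0, 0]
r1 m[G→φ2] = [0, 0, 0, 0]
r1 m[G→φ5] = [0, 0, 0, 0]
r1 m[G→φ6] = [0, 0, 0, 0]
r1 m[N→φ0] = [0, 0, 0, 0]
r1 m[N→φ3] = [0, 0, 0, 0]
r2 m[φ0→K] = [0, 0, 0, 0]
r2 m[φ0→G] = [0, 0, 0, 0]
r2 m[φ0→N] = [0, 0, 0, 0]
r2 m[φ1→G] = [8, 5, 1, 5]
r2 m[φ2→G] = [7, 2, 4, 4]
r2 m[φ3→N] = [8, 4, 7, 9]
r2 m[φ4→K] = [7, 5, 7, 3]
r2 m[φ5→G] = [3, 7, 4, 5]
r2 m[φ6→G] = [9, 3, 4, 2]
r2 m[K→φ0] = [7, 5, 7, 3]
r2 m[K→φ4] = [0, 0, 0, 0]
r2 m[G→φ0] = [27, 17, 13, 16]
r2 m[G→φ1] = [19, 12, 12, 11]
r2 m[G→φ2] = [20, 15, 9, 12]
r2 m[G→φ5] = [24, 10, 9, 11]
r2 m[G→φ6] = [18, 14, 9, 14]
r2 m[N→φ0] = [8, 4, 7, 9]
r2 m[N→φ3] = [0, 0, 0, 0]
r3 m[φ0→K] = [17, 17, 21, 18]
r3 m[φ0→G] = [9, 8, 8, 13]
r3 m[φ0→N] = [19, 17, 16, 22]
r3 m[φ1→G] = [8, 5, 1, 5]
r3 m[φ2→G] = [7, 2, 4, 4]
r3 m[φ3→N] = [8, 4, 7, 9]
r3 m[φ4→K] = [7, 5, 7, 3]
r3 m[φ5→G] = [3, 7, 4, 5]
r3 m[φ6→G] = [9, 3, 4, 2]
r3 m[K→φ0] = [7, 5, 7, 3]
r3 m[K→φ4] = [0, 0, 0, 0]
r3 m[G→φ0] = [27, 17, 13, 16]
r3 m[G→φ1] = [19, 12, 12, 11]
r3 m[G→φ2] = [20, 15, 9, 12]
r3 m[G→φ5] = [24, 10, 9, 11]
r3 m[G→φ6] = [18, 14, 9, 14]
r3 m[N→φ0] = [8, 4, 7, 9]
r3 m[N→φ3] = [0, 0, 0, 0]
r4 m[φ0→K] = [17, 17, 21, 18]
r4 m[φ0→G] = [9, 8, 8, 13]
r4 m[φ0→N] = [19, 17, 16, 22]
r4 m[φ1→G] = [8, 5, 1, 5]
r4 m[φ2→G] = [7, 2, 4, 4]
r4 m[φ3→N] = [8, 4, 7, 9]
r4 m[φ4→K] = [7, 5, 7, 3]
r4 m[φ5→G] = [3, 7, 4, 5]
r4 m[φ6→G] = [9, 3, 4, 2]
r4 m[K→φ0] = [7, 5, 7, 3]
r4 m[K→φ4] = [17, 17, 21, 18]
r4 m[G→φ0] = [27, 17, 13, 16]
r4 m[G→φ1] = [28, 20, 20, 24]
r4 m[G→φ2] = [29, 23, 17, 25]
r4 m[G→φ5] = [33, 18, 17, 24]
r4 m[G→φ6] = [27, 22, 17, 27]
r4 m[N→φ0] = [8, 4, 7, 9]
r4 m[N→φ3] = [19, 17, 16, 22]
r5 m[φ0→K] = [17, 17, 21, 18]
r5 m[φ0→G] = [9, 8, 8, 13]
r5 m[φ0→N] = [19, 17, 16, 22]
r5 m[φ1→G] = [8, 5, 1, 5]
r5 m[φ2→G] = [7, 2, 4, 4]
r5 m[φ3→N] = [8, 4, 7, 9]
r5 m[φ4→K] = [7, 5, 7, 3]
r5 m[φ5→G] = [3, 7, 4, 5]
r5 m[φ6→G] = [9, 3, 4, 2]
r5 m[K→φ0] = [7, 5, 7, 3]
r5 m[K→φ4] = [17, 17, 21, 18]
r5 m[G→φ0] = [27, 17, 13, 16]
r5 m[G→φ1] = [28, 20, 20, 24]
r5 m[G→φ2] = [29, 23, 17, 25]
r5 m[G→φ5] = [33, 18, 17, 24]
r5 m[G→φ6] = [27, 22, 17, 27]
r5 m[N→φ0] = [8, 4, 7, 9]
r5 m[N→φ3] = [19, 17, 16, 22]
fixed point reached at round 5
b[N] = ⊗ incoming = [27, 21, 23, 31]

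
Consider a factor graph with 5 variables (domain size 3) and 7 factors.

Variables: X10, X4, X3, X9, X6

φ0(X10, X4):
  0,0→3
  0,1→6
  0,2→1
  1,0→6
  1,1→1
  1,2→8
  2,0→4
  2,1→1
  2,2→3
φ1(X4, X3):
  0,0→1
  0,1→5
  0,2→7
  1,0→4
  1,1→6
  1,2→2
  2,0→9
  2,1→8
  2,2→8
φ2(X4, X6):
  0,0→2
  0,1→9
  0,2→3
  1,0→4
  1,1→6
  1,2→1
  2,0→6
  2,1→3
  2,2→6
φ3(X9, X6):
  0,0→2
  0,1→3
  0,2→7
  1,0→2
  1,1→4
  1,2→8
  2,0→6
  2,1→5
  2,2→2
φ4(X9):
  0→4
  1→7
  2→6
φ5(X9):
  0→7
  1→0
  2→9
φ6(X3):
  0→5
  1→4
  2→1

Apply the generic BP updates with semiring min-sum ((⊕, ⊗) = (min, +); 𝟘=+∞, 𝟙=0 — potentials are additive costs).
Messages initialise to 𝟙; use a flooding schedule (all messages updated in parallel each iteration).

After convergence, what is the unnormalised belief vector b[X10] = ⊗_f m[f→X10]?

init: all messages = 𝟙 over 3 values
r1 m[φ0→X10] = [1, 1, 1]
r1 m[φ0→X4] = [3, 1, 1]
r1 m[φ1→X4] = [1, 2, 8]
r1 m[φ1→X3] = [1, 5, 2]
r1 m[φ2→X4] = [2, 1, 3]
r1 m[φ2→X6] = [2, 3, 1]
r1 m[φ3→X9] = [2, 2, 2]
r1 m[φ3→X6] = [2, 3, 2]
r1 m[φ4→X9] = [4, 7, 6]
r1 m[φ5→X9] = [7, 0, 9]
r1 m[φ6→X3] = [5, 4, 1]
r1 m[X10→φ0] = [0, 0, 0]
r1 m[X4→φ0] = [0, 0, 0]
r1 m[X4→φ1] = [0, 0, 0]
r1 m[X4→φ2] = [0, 0, 0]
r1 m[X3→φ1] = [0, 0, 0]
r1 m[X3→φ6] = [0, 0, 0]
r1 m[X9→φ3] = [0, 0, 0]
r1 m[X9→φ4] = [0, 0, 0]
r1 m[X9→φ5] = [0, 0, 0]
r1 m[X6→φ2] = [0, 0, 0]
r1 m[X6→φ3] = [0, 0, 0]
r2 m[φ0→X10] = [1, 1, 1]
r2 m[φ0→X4] = [3, 1, 1]
r2 m[φ1→X4] = [1, 2, 8]
r2 m[φ1→X3] = [1, 5, 2]
r2 m[φ2→X4] = [2, 1, 3]
r2 m[φ2→X6] = [2, 3, 1]
r2 m[φ3→X9] = [2, 2, 2]
r2 m[φ3→X6] = [2, 3, 2]
r2 m[φ4→X9] = [4, 7, 6]
r2 m[φ5→X9] = [7, 0, 9]
r2 m[φ6→X3] = [5, 4, 1]
r2 m[X10→φ0] = [0, 0, 0]
r2 m[X4→φ0] = [3, 3, 11]
r2 m[X4→φ1] = [5, 2, 4]
r2 m[X4→φ2] = [4, 3, 9]
r2 m[X3→φ1] = [5, 4, 1]
r2 m[X3→φ6] = [1, 5, 2]
r2 m[X9→φ3] = [11, 7, 15]
r2 m[X9→φ4] = [9, 2, 11]
r2 m[X9→φ5] = [6, 9, 8]
r2 m[X6→φ2] = [2, 3, 2]
r2 m[X6→φ3] = [2, 3, 1]
r3 m[φ0→X10] = [6, 4, 4]
r3 m[φ0→X4] = [3, 1, 1]
r3 m[φ1→X4] = [6, 3, 9]
r3 m[φ1→X3] = [6, 8, 4]
r3 m[φ2→X4] = [4, 3, 6]
r3 m[φ2→X6] = [6, 9, 4]
r3 m[φ3→X9] = [4, 4, 3]
r3 m[φ3→X6] = [9, 11, 15]
r3 m[φ4→X9] = [4, 7, 6]
r3 m[φ5→X9] = [7, 0, 9]
r3 m[φ6→X3] = [5, 4, 1]
r3 m[X10→φ0] = [0, 0, 0]
r3 m[X4→φ0] = [3, 3, 11]
r3 m[X4→φ1] = [5, 2, 4]
r3 m[X4→φ2] = [4, 3, 9]
r3 m[X3→φ1] = [5, 4, 1]
r3 m[X3→φ6] = [1, 5, 2]
r3 m[X9→φ3] = [11, 7, 15]
r3 m[X9→φ4] = [9, 2, 11]
r3 m[X9→φ5] = [6, 9, 8]
r3 m[X6→φ2] = [2, 3, 2]
r3 m[X6→φ3] = [2, 3, 1]
r4 m[φ0→X10] = [6, 4, 4]
r4 m[φ0→X4] = [3, 1, 1]
r4 m[φ1→X4] = [6, 3, 9]
r4 m[φ1→X3] = [6, 8, 4]
r4 m[φ2→X4] = [4, 3, 6]
r4 m[φ2→X6] = [6, 9, 4]
r4 m[φ3→X9] = [4, 4, 3]
r4 m[φ3→X6] = [9, 11, 15]
r4 m[φ4→X9] = [4, 7, 6]
r4 m[φ5→X9] = [7, 0, 9]
r4 m[φ6→X3] = [5, 4, 1]
r4 m[X10→φ0] = [0, 0, 0]
r4 m[X4→φ0] = [10, 6, 15]
r4 m[X4→φ1] = [7, 4, 7]
r4 m[X4→φ2] = [9, 4, 10]
r4 m[X3→φ1] = [5, 4, 1]
r4 m[X3→φ6] = [6, 8, 4]
r4 m[X9→φ3] = [11, 7, 15]
r4 m[X9→φ4] = [11, 4, 12]
r4 m[X9→φ5] = [8, 11, 9]
r4 m[X6→φ2] = [9, 11, 15]
r4 m[X6→φ3] = [6, 9, 4]
r5 m[φ0→X10] = [12, 7, 7]
r5 m[φ0→X4] = [3, 1, 1]
r5 m[φ1→X4] = [6, 3, 9]
r5 m[φ1→X3] = [8, 10, 6]
r5 m[φ2→X4] = [11, 13, 14]
r5 m[φ2→X6] = [8, 10, 5]
r5 m[φ3→X9] = [8, 8, 6]
r5 m[φ3→X6] = [9, 11, 15]
r5 m[φ4→X9] = [4, 7, 6]
r5 m[φ5→X9] = [7, 0, 9]
r5 m[φ6→X3] = [5, 4, 1]
r5 m[X10→φ0] = [0, 0, 0]
r5 m[X4→φ0] = [10, 6, 15]
r5 m[X4→φ1] = [7, 4, 7]
r5 m[X4→φ2] = [9, 4, 10]
r5 m[X3→φ1] = [5, 4, 1]
r5 m[X3→φ6] = [6, 8, 4]
r5 m[X9→φ3] = [11, 7, 15]
r5 m[X9→φ4] = [11, 4, 12]
r5 m[X9→φ5] = [8, 11, 9]
r5 m[X6→φ2] = [9, 11, 15]
r5 m[X6→φ3] = [6, 9, 4]
r6 m[φ0→X10] = [12, 7, 7]
r6 m[φ0→X4] = [3, 1, 1]
r6 m[φ1→X4] = [6, 3, 9]
r6 m[φ1→X3] = [8, 10, 6]
r6 m[φ2→X4] = [11, 13, 14]
r6 m[φ2→X6] = [8, 10, 5]
r6 m[φ3→X9] = [8, 8, 6]
r6 m[φ3→X6] = [9, 11, 15]
r6 m[φ4→X9] = [4, 7, 6]
r6 m[φ5→X9] = [7, 0, 9]
r6 m[φ6→X3] = [5, 4, 1]
r6 m[X10→φ0] = [0, 0, 0]
r6 m[X4→φ0] = [17, 16, 23]
r6 m[X4→φ1] = [14, 14, 15]
r6 m[X4→φ2] = [9, 4, 10]
r6 m[X3→φ1] = [5, 4, 1]
r6 m[X3→φ6] = [8, 10, 6]
r6 m[X9→φ3] = [11, 7, 15]
r6 m[X9→φ4] = [15, 8, 15]
r6 m[X9→φ5] = [12, 15, 12]
r6 m[X6→φ2] = [9, 11, 15]
r6 m[X6→φ3] = [8, 10, 5]
r7 m[φ0→X10] = [20, 17, 17]
r7 m[φ0→X4] = [3, 1, 1]
r7 m[φ1→X4] = [6, 3, 9]
r7 m[φ1→X3] = [15, 19, 16]
r7 m[φ2→X4] = [11, 13, 14]
r7 m[φ2→X6] = [8, 10, 5]
r7 m[φ3→X9] = [10, 10, 7]
r7 m[φ3→X6] = [9, 11, 15]
r7 m[φ4→X9] = [4, 7, 6]
r7 m[φ5→X9] = [7, 0, 9]
r7 m[φ6→X3] = [5, 4, 1]
r7 m[X10→φ0] = [0, 0, 0]
r7 m[X4→φ0] = [17, 16, 23]
r7 m[X4→φ1] = [14, 14, 15]
r7 m[X4→φ2] = [9, 4, 10]
r7 m[X3→φ1] = [5, 4, 1]
r7 m[X3→φ6] = [8, 10, 6]
r7 m[X9→φ3] = [11, 7, 15]
r7 m[X9→φ4] = [15, 8, 15]
r7 m[X9→φ5] = [12, 15, 12]
r7 m[X6→φ2] = [9, 11, 15]
r7 m[X6→φ3] = [8, 10, 5]
r8 m[φ0→X10] = [20, 17, 17]
r8 m[φ0→X4] = [3, 1, 1]
r8 m[φ1→X4] = [6, 3, 9]
r8 m[φ1→X3] = [15, 19, 16]
r8 m[φ2→X4] = [11, 13, 14]
r8 m[φ2→X6] = [8, 10, 5]
r8 m[φ3→X9] = [10, 10, 7]
r8 m[φ3→X6] = [9, 11, 15]
r8 m[φ4→X9] = [4, 7, 6]
r8 m[φ5→X9] = [7, 0, 9]
r8 m[φ6→X3] = [5, 4, 1]
r8 m[X10→φ0] = [0, 0, 0]
r8 m[X4→φ0] = [17, 16, 23]
r8 m[X4→φ1] = [14, 14, 15]
r8 m[X4→φ2] = [9, 4, 10]
r8 m[X3→φ1] = [5, 4, 1]
r8 m[X3→φ6] = [15, 19, 16]
r8 m[X9→φ3] = [11, 7, 15]
r8 m[X9→φ4] = [17, 10, 16]
r8 m[X9→φ5] = [14, 17, 13]
r8 m[X6→φ2] = [9, 11, 15]
r8 m[X6→φ3] = [8, 10, 5]
r9 m[φ0→X10] = [20, 17, 17]
r9 m[φ0→X4] = [3, 1, 1]
r9 m[φ1→X4] = [6, 3, 9]
r9 m[φ1→X3] = [15, 19, 16]
r9 m[φ2→X4] = [11, 13, 14]
r9 m[φ2→X6] = [8, 10, 5]
r9 m[φ3→X9] = [10, 10, 7]
r9 m[φ3→X6] = [9, 11, 15]
r9 m[φ4→X9] = [4, 7, 6]
r9 m[φ5→X9] = [7, 0, 9]
r9 m[φ6→X3] = [5, 4, 1]
r9 m[X10→φ0] = [0, 0, 0]
r9 m[X4→φ0] = [17, 16, 23]
r9 m[X4→φ1] = [14, 14, 15]
r9 m[X4→φ2] = [9, 4, 10]
r9 m[X3→φ1] = [5, 4, 1]
r9 m[X3→φ6] = [15, 19, 16]
r9 m[X9→φ3] = [11, 7, 15]
r9 m[X9→φ4] = [17, 10, 16]
r9 m[X9→φ5] = [14, 17, 13]
r9 m[X6→φ2] = [9, 11, 15]
r9 m[X6→φ3] = [8, 10, 5]
fixed point reached at round 9
b[X10] = ⊗ incoming = [20, 17, 17]

b[X10] = [20, 17, 17]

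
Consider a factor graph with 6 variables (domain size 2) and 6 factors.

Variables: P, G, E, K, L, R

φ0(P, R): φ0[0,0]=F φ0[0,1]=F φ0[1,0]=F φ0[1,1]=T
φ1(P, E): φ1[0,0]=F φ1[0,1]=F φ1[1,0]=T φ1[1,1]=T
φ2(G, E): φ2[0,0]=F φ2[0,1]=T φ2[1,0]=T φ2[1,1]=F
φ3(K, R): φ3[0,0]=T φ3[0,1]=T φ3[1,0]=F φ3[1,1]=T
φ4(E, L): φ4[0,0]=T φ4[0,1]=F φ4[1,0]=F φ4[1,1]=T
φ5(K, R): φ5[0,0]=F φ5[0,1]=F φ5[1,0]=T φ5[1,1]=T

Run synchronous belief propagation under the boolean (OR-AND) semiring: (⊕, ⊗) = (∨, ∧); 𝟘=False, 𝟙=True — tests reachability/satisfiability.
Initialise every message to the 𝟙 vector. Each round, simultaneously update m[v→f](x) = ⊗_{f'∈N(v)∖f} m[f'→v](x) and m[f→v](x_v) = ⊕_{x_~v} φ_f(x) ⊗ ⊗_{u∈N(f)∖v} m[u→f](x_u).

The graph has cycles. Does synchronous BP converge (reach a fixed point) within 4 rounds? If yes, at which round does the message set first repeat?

NOT CONVERGED within 4 rounds

init: all messages = 𝟙 over 2 values
r1 m[φ0→P] = [F, T]
r1 m[φ0→R] = [F, T]
r1 m[φ1→P] = [F, T]
r1 m[φ1→E] = [T, T]
r1 m[φ2→G] = [T, T]
r1 m[φ2→E] = [T, T]
r1 m[φ3→K] = [T, T]
r1 m[φ3→R] = [T, T]
r1 m[φ4→E] = [T, T]
r1 m[φ4→L] = [T, T]
r1 m[φ5→K] = [F, T]
r1 m[φ5→R] = [T, T]
r1 m[P→φ0] = [T, T]
r1 m[P→φ1] = [T, T]
r1 m[G→φ2] = [T, T]
r1 m[E→φ1] = [T, T]
r1 m[E→φ2] = [T, T]
r1 m[E→φ4] = [T, T]
r1 m[K→φ3] = [T, T]
r1 m[K→φ5] = [T, T]
r1 m[L→φ4] = [T, T]
r1 m[R→φ0] = [T, T]
r1 m[R→φ3] = [T, T]
r1 m[R→φ5] = [T, T]
r2 m[φ0→P] = [F, T]
r2 m[φ0→R] = [F, T]
r2 m[φ1→P] = [F, T]
r2 m[φ1→E] = [T, T]
r2 m[φ2→G] = [T, T]
r2 m[φ2→E] = [T, T]
r2 m[φ3→K] = [T, T]
r2 m[φ3→R] = [T, T]
r2 m[φ4→E] = [T, T]
r2 m[φ4→L] = [T, T]
r2 m[φ5→K] = [F, T]
r2 m[φ5→R] = [T, T]
r2 m[P→φ0] = [F, T]
r2 m[P→φ1] = [F, T]
r2 m[G→φ2] = [T, T]
r2 m[E→φ1] = [T, T]
r2 m[E→φ2] = [T, T]
r2 m[E→φ4] = [T, T]
r2 m[K→φ3] = [F, T]
r2 m[K→φ5] = [T, T]
r2 m[L→φ4] = [T, T]
r2 m[R→φ0] = [T, T]
r2 m[R→φ3] = [F, T]
r2 m[R→φ5] = [F, T]
r3 m[φ0→P] = [F, T]
r3 m[φ0→R] = [F, T]
r3 m[φ1→P] = [F, T]
r3 m[φ1→E] = [T, T]
r3 m[φ2→G] = [T, T]
r3 m[φ2→E] = [T, T]
r3 m[φ3→K] = [T, T]
r3 m[φ3→R] = [F, T]
r3 m[φ4→E] = [T, T]
r3 m[φ4→L] = [T, T]
r3 m[φ5→K] = [F, T]
r3 m[φ5→R] = [T, T]
r3 m[P→φ0] = [F, T]
r3 m[P→φ1] = [F, T]
r3 m[G→φ2] = [T, T]
r3 m[E→φ1] = [T, T]
r3 m[E→φ2] = [T, T]
r3 m[E→φ4] = [T, T]
r3 m[K→φ3] = [F, T]
r3 m[K→φ5] = [T, T]
r3 m[L→φ4] = [T, T]
r3 m[R→φ0] = [T, T]
r3 m[R→φ3] = [F, T]
r3 m[R→φ5] = [F, T]
r4 m[φ0→P] = [F, T]
r4 m[φ0→R] = [F, T]
r4 m[φ1→P] = [F, T]
r4 m[φ1→E] = [T, T]
r4 m[φ2→G] = [T, T]
r4 m[φ2→E] = [T, T]
r4 m[φ3→K] = [T, T]
r4 m[φ3→R] = [F, T]
r4 m[φ4→E] = [T, T]
r4 m[φ4→L] = [T, T]
r4 m[φ5→K] = [F, T]
r4 m[φ5→R] = [T, T]
r4 m[P→φ0] = [F, T]
r4 m[P→φ1] = [F, T]
r4 m[G→φ2] = [T, T]
r4 m[E→φ1] = [T, T]
r4 m[E→φ2] = [T, T]
r4 m[E→φ4] = [T, T]
r4 m[K→φ3] = [F, T]
r4 m[K→φ5] = [T, T]
r4 m[L→φ4] = [T, T]
r4 m[R→φ0] = [F, T]
r4 m[R→φ3] = [F, T]
r4 m[R→φ5] = [F, T]
no fixed point within 4 rounds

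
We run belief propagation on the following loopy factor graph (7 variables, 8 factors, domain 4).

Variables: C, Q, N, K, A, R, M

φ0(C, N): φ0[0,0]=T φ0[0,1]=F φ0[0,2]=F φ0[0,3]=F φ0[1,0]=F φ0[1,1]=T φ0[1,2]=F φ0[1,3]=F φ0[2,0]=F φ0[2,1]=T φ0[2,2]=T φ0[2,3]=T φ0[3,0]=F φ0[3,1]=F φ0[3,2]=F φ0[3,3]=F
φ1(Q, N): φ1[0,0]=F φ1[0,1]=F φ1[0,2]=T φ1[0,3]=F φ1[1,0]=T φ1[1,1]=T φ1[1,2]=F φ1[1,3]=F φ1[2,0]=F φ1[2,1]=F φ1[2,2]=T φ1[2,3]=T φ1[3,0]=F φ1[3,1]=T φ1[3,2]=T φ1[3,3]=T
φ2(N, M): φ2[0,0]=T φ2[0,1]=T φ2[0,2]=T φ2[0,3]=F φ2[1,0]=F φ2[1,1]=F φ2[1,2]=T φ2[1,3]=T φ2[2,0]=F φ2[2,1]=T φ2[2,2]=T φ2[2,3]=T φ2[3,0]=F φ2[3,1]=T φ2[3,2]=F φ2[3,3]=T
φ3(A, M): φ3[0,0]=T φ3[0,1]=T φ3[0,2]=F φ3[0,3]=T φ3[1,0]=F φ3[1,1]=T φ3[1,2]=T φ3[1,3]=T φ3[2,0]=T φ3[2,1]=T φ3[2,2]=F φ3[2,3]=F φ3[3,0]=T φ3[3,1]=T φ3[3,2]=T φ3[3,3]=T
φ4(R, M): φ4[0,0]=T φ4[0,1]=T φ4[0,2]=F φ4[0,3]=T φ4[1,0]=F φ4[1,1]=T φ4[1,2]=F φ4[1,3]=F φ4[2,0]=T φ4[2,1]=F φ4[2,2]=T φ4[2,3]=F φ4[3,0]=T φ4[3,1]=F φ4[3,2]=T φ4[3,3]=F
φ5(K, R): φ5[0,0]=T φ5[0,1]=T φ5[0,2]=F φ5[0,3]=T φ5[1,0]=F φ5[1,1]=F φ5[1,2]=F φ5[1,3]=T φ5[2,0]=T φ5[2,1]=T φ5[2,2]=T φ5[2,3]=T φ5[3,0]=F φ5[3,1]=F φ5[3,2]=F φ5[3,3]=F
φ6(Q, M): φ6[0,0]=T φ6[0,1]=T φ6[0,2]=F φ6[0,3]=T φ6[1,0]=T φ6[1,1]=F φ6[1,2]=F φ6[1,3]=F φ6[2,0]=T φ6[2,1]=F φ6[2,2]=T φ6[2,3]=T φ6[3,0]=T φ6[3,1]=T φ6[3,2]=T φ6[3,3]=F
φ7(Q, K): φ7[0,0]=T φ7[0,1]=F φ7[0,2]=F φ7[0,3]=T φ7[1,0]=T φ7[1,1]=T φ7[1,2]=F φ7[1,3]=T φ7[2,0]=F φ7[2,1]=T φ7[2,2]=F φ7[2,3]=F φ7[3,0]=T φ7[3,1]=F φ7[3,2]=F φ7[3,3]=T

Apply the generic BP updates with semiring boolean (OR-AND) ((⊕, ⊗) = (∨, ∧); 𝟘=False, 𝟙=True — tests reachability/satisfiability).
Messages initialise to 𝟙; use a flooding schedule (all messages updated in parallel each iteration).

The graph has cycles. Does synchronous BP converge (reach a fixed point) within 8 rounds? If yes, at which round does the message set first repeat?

init: all messages = 𝟙 over 4 values
r1 m[φ0→C] = [T, T, T, F]
r1 m[φ0→N] = [T, T, T, T]
r1 m[φ1→Q] = [T, T, T, T]
r1 m[φ1→N] = [T, T, T, T]
r1 m[φ2→N] = [T, T, T, T]
r1 m[φ2→M] = [T, T, T, T]
r1 m[φ3→A] = [T, T, T, T]
r1 m[φ3→M] = [T, T, T, T]
r1 m[φ4→R] = [T, T, T, T]
r1 m[φ4→M] = [T, T, T, T]
r1 m[φ5→K] = [T, T, T, F]
r1 m[φ5→R] = [T, T, T, T]
r1 m[φ6→Q] = [T, T, T, T]
r1 m[φ6→M] = [T, T, T, T]
r1 m[φ7→Q] = [T, T, T, T]
r1 m[φ7→K] = [T, T, F, T]
r1 m[C→φ0] = [T, T, T, T]
r1 m[Q→φ1] = [T, T, T, T]
r1 m[Q→φ6] = [T, T, T, T]
r1 m[Q→φ7] = [T, T, T, T]
r1 m[N→φ0] = [T, T, T, T]
r1 m[N→φ1] = [T, T, T, T]
r1 m[N→φ2] = [T, T, T, T]
r1 m[K→φ5] = [T, T, T, T]
r1 m[K→φ7] = [T, T, T, T]
r1 m[A→φ3] = [T, T, T, T]
r1 m[R→φ4] = [T, T, T, T]
r1 m[R→φ5] = [T, T, T, T]
r1 m[M→φ2] = [T, T, T, T]
r1 m[M→φ3] = [T, T, T, T]
r1 m[M→φ4] = [T, T, T, T]
r1 m[M→φ6] = [T, T, T, T]
r2 m[φ0→C] = [T, T, T, F]
r2 m[φ0→N] = [T, T, T, T]
r2 m[φ1→Q] = [T, T, T, T]
r2 m[φ1→N] = [T, T, T, T]
r2 m[φ2→N] = [T, T, T, T]
r2 m[φ2→M] = [T, T, T, T]
r2 m[φ3→A] = [T, T, T, T]
r2 m[φ3→M] = [T, T, T, T]
r2 m[φ4→R] = [T, T, T, T]
r2 m[φ4→M] = [T, T, T, T]
r2 m[φ5→K] = [T, T, T, F]
r2 m[φ5→R] = [T, T, T, T]
r2 m[φ6→Q] = [T, T, T, T]
r2 m[φ6→M] = [T, T, T, T]
r2 m[φ7→Q] = [T, T, T, T]
r2 m[φ7→K] = [T, T, F, T]
r2 m[C→φ0] = [T, T, T, T]
r2 m[Q→φ1] = [T, T, T, T]
r2 m[Q→φ6] = [T, T, T, T]
r2 m[Q→φ7] = [T, T, T, T]
r2 m[N→φ0] = [T, T, T, T]
r2 m[N→φ1] = [T, T, T, T]
r2 m[N→φ2] = [T, T, T, T]
r2 m[K→φ5] = [T, T, F, T]
r2 m[K→φ7] = [T, T, T, F]
r2 m[A→φ3] = [T, T, T, T]
r2 m[R→φ4] = [T, T, T, T]
r2 m[R→φ5] = [T, T, T, T]
r2 m[M→φ2] = [T, T, T, T]
r2 m[M→φ3] = [T, T, T, T]
r2 m[M→φ4] = [T, T, T, T]
r2 m[M→φ6] = [T, T, T, T]
r3 m[φ0→C] = [T, T, T, F]
r3 m[φ0→N] = [T, T, T, T]
r3 m[φ1→Q] = [T, T, T, T]
r3 m[φ1→N] = [T, T, T, T]
r3 m[φ2→N] = [T, T, T, T]
r3 m[φ2→M] = [T, T, T, T]
r3 m[φ3→A] = [T, T, T, T]
r3 m[φ3→M] = [T, T, T, T]
r3 m[φ4→R] = [T, T, T, T]
r3 m[φ4→M] = [T, T, T, T]
r3 m[φ5→K] = [T, T, T, F]
r3 m[φ5→R] = [T, T, F, T]
r3 m[φ6→Q] = [T, T, T, T]
r3 m[φ6→M] = [T, T, T, T]
r3 m[φ7→Q] = [T, T, T, T]
r3 m[φ7→K] = [T, T, F, T]
r3 m[C→φ0] = [T, T, T, T]
r3 m[Q→φ1] = [T, T, T, T]
r3 m[Q→φ6] = [T, T, T, T]
r3 m[Q→φ7] = [T, T, T, T]
r3 m[N→φ0] = [T, T, T, T]
r3 m[N→φ1] = [T, T, T, T]
r3 m[N→φ2] = [T, T, T, T]
r3 m[K→φ5] = [T, T, F, T]
r3 m[K→φ7] = [T, T, T, F]
r3 m[A→φ3] = [T, T, T, T]
r3 m[R→φ4] = [T, T, T, T]
r3 m[R→φ5] = [T, T, T, T]
r3 m[M→φ2] = [T, T, T, T]
r3 m[M→φ3] = [T, T, T, T]
r3 m[M→φ4] = [T, T, T, T]
r3 m[M→φ6] = [T, T, T, T]
r4 m[φ0→C] = [T, T, T, F]
r4 m[φ0→N] = [T, T, T, T]
r4 m[φ1→Q] = [T, T, T, T]
r4 m[φ1→N] = [T, T, T, T]
r4 m[φ2→N] = [T, T, T, T]
r4 m[φ2→M] = [T, T, T, T]
r4 m[φ3→A] = [T, T, T, T]
r4 m[φ3→M] = [T, T, T, T]
r4 m[φ4→R] = [T, T, T, T]
r4 m[φ4→M] = [T, T, T, T]
r4 m[φ5→K] = [T, T, T, F]
r4 m[φ5→R] = [T, T, F, T]
r4 m[φ6→Q] = [T, T, T, T]
r4 m[φ6→M] = [T, T, T, T]
r4 m[φ7→Q] = [T, T, T, T]
r4 m[φ7→K] = [T, T, F, T]
r4 m[C→φ0] = [T, T, T, T]
r4 m[Q→φ1] = [T, T, T, T]
r4 m[Q→φ6] = [T, T, T, T]
r4 m[Q→φ7] = [T, T, T, T]
r4 m[N→φ0] = [T, T, T, T]
r4 m[N→φ1] = [T, T, T, T]
r4 m[N→φ2] = [T, T, T, T]
r4 m[K→φ5] = [T, T, F, T]
r4 m[K→φ7] = [T, T, T, F]
r4 m[A→φ3] = [T, T, T, T]
r4 m[R→φ4] = [T, T, F, T]
r4 m[R→φ5] = [T, T, T, T]
r4 m[M→φ2] = [T, T, T, T]
r4 m[M→φ3] = [T, T, T, T]
r4 m[M→φ4] = [T, T, T, T]
r4 m[M→φ6] = [T, T, T, T]
r5 m[φ0→C] = [T, T, T, F]
r5 m[φ0→N] = [T, T, T, T]
r5 m[φ1→Q] = [T, T, T, T]
r5 m[φ1→N] = [T, T, T, T]
r5 m[φ2→N] = [T, T, T, T]
r5 m[φ2→M] = [T, T, T, T]
r5 m[φ3→A] = [T, T, T, T]
r5 m[φ3→M] = [T, T, T, T]
r5 m[φ4→R] = [T, T, T, T]
r5 m[φ4→M] = [T, T, T, T]
r5 m[φ5→K] = [T, T, T, F]
r5 m[φ5→R] = [T, T, F, T]
r5 m[φ6→Q] = [T, T, T, T]
r5 m[φ6→M] = [T, T, T, T]
r5 m[φ7→Q] = [T, T, T, T]
r5 m[φ7→K] = [T, T, F, T]
r5 m[C→φ0] = [T, T, T, T]
r5 m[Q→φ1] = [T, T, T, T]
r5 m[Q→φ6] = [T, T, T, T]
r5 m[Q→φ7] = [T, T, T, T]
r5 m[N→φ0] = [T, T, T, T]
r5 m[N→φ1] = [T, T, T, T]
r5 m[N→φ2] = [T, T, T, T]
r5 m[K→φ5] = [T, T, F, T]
r5 m[K→φ7] = [T, T, T, F]
r5 m[A→φ3] = [T, T, T, T]
r5 m[R→φ4] = [T, T, F, T]
r5 m[R→φ5] = [T, T, T, T]
r5 m[M→φ2] = [T, T, T, T]
r5 m[M→φ3] = [T, T, T, T]
r5 m[M→φ4] = [T, T, T, T]
r5 m[M→φ6] = [T, T, T, T]
fixed point reached at round 5
messages reach a fixed point at round 5

CONVERGED at round 5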